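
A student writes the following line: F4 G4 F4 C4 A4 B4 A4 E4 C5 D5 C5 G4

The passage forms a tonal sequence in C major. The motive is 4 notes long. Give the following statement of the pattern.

E5 F5 E5 B4

With a 4-note motive the entries are F4, A4, C5, each up a 3rd from the previous.
So cell 4 is E5 F5 E5 B4.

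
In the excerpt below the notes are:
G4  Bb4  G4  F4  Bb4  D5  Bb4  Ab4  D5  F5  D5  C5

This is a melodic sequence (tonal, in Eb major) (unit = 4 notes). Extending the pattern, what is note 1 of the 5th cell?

Grouping in 4s, the 1st note of each cell is G4, Bb4, D5.
Each moves up a 3rd. Continuing: F5 → Ab5.

Ab5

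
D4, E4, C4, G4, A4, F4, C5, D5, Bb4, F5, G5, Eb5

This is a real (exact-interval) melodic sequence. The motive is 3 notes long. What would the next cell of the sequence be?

With a 3-note motive the entries are D4, G4, C5, F5, each up a 4th from the previous.
So cell 5 is Bb5 C6 Ab5.

Bb5 C6 Ab5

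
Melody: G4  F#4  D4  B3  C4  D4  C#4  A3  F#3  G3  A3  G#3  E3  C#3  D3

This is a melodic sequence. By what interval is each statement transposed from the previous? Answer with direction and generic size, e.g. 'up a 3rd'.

down a 4th

Unit = 5 notes; the statements start on G4, D4, A3, moving down a 4th each time.
From G4 to D4: down a 4th.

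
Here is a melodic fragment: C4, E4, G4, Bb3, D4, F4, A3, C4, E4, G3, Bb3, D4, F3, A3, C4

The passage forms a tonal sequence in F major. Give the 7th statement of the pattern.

The 3-note cells begin on C4, Bb3, A3, G3, F3 — each down a 2nd from the last.
Carrying on: E3 → D3.
Statement 7 starts on D3 and keeps the same diatonic contour: D3 F3 A3.

D3 F3 A3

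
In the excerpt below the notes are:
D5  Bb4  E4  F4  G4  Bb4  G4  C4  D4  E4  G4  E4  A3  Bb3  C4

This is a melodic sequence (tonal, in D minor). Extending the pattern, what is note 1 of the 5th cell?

The unit is 5 notes. Position-1 pitches of the 3 shown cells: D5, Bb4, G4.
Carrying that down a 3rd forward: E4 → C4.

C4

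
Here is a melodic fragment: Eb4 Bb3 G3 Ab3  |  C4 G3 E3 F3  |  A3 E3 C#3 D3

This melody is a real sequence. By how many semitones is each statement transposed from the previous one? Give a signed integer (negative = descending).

-3

With a 4-note motive the entries are Eb4, C4, A3, each down a 3rd from the previous.
Eb4→C4 is 60 − 63 = -3 semitones.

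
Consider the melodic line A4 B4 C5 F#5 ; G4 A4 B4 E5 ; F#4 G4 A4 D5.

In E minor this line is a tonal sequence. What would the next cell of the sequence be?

With a 4-note motive the entries are A4, G4, F#4, each down a 2nd from the previous.
From E4 the diatonic shape gives E4 F#4 G4 C5.

E4 F#4 G4 C5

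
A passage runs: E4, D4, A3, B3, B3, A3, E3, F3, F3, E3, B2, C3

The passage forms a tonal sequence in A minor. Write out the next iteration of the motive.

With a 4-note motive the entries are E4, B3, F3, each down a 4th from the previous.
From C3 the diatonic shape gives C3 B2 F2 G2.

C3 B2 F2 G2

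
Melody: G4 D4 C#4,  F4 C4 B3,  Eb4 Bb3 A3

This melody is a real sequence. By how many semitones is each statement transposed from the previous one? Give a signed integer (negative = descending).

-2

The 3-note cells begin on G4, F4, Eb4 — each down a 2nd from the last.
Counting half-steps from G4 to F4: -2.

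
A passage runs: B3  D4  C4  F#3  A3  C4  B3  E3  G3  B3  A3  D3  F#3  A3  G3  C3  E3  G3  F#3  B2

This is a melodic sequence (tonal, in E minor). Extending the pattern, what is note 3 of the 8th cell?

The unit is 4 notes. Position-3 pitches of the 5 shown cells: C4, B3, A3, G3, F#3.
Extending down a 2nd: E3 → D3 → C3.

C3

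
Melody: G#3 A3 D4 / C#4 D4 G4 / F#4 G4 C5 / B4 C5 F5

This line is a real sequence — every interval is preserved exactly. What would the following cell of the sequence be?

Unit = 3 notes; the statements start on G#3, C#4, F#4, B4, moving up a 4th each time.
Statement 5 starts on E5 and keeps the same exact contour: E5 F5 Bb5.

E5 F5 Bb5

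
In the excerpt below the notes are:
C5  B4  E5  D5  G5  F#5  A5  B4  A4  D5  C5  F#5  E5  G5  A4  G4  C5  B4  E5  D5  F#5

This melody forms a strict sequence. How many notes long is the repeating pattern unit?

7

Try groups of 7 (3 cells in 21 notes):
C5 B4 E5 D5 G5 F#5 A5 | B4 A4 D5 C5 F#5 E5 G5 | A4 G4 C5 B4 E5 D5 F#5
That's a consistent down a 2nd shift per cell, and no other grouping gives one.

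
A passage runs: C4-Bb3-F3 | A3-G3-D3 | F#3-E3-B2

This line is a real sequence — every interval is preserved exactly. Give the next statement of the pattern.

The 3-note cells begin on C4, A3, F#3 — each down a 3rd from the last.
From D#3 the exact shape gives D#3 C#3 G#2.

D#3 C#3 G#2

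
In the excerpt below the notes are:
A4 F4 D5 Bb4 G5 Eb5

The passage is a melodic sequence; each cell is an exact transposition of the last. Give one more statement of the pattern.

C6 Ab5

Taking 2-note groups, the heads are A4, D5, G5: the pattern moves up a 4th.
Statement 4 starts on C6 and keeps the same exact contour: C6 Ab5.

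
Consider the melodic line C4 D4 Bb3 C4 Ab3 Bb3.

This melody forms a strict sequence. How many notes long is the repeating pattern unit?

2

6 notes total. Splitting into 3 groups of 2:
C4 D4 | Bb3 C4 | Ab3 Bb3
That's a consistent down a 2nd shift per cell, and no other grouping gives one.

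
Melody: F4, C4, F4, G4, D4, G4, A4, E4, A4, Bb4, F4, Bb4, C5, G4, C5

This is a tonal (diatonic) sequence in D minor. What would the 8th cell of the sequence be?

Taking 3-note groups, the heads are F4, G4, A4, Bb4, C5: the pattern moves up a 2nd.
Extending up a 2nd: D5 → E5 → F5.
So cell 8 is F5 C5 F5.

F5 C5 F5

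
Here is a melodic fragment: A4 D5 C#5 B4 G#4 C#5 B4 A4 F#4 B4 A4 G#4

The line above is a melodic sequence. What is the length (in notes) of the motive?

4

12 notes total. Splitting into 3 groups of 4:
A4 D5 C#5 B4 | G#4 C#5 B4 A4 | F#4 B4 A4 G#4
Every group is a transposition down a 2nd of the one before; no shorter unit works.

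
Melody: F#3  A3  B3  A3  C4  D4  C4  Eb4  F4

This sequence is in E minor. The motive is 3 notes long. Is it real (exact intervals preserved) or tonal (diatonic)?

Each cell has the same semitone pattern (3, 2) — intervals are preserved exactly.
And Eb4 lies outside E minor, so the sequence is real rather than tonal.

real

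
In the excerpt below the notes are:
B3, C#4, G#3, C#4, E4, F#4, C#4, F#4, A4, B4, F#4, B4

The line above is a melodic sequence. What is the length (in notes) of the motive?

There are 12 notes; a 4-note unit gives 3 cells:
B3 C#4 G#3 C#4 | E4 F#4 C#4 F#4 | A4 B4 F#4 B4
That's a consistent up a 4th shift per cell, and no other grouping gives one.

4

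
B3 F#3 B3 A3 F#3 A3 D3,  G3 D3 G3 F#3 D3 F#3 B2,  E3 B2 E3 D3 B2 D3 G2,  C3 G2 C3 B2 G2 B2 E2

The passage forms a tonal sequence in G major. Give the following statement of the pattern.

The 7-note cells begin on B3, G3, E3, C3 — each down a 3rd from the last.
Statement 5 starts on A2 and keeps the same diatonic contour: A2 E2 A2 G2 E2 G2 C2.

A2 E2 A2 G2 E2 G2 C2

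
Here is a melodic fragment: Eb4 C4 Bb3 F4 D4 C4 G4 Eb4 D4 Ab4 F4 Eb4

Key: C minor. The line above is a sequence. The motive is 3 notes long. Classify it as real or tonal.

tonal

Every note is diatonic to C minor.
Cell 1 has -3 semitones from note 1 to 2, but cell 3 has -4 — the interval quality changes while the contour stays the same, which is the hallmark of a tonal sequence.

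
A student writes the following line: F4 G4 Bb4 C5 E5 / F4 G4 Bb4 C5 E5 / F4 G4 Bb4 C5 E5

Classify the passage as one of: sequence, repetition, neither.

Each 5-note cell is identical (F4 G4 Bb4 C5 E5), restated at the same pitch.

repetition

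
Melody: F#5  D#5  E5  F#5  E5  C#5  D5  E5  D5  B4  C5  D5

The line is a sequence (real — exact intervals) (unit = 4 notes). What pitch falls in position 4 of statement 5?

Bb4

Grouping in 4s, the 4th note of each cell is F#5, E5, D5.
Carrying that down a 2nd forward: C5 → Bb4.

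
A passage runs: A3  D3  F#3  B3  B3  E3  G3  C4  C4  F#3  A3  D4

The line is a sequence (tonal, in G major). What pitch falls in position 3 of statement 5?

Grouping in 4s, the 3rd note of each cell is F#3, G3, A3.
Carrying that up a 2nd forward: B3 → C4.

C4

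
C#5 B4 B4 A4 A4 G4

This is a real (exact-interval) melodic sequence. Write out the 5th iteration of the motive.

F4 Eb4

With a 2-note motive the entries are C#5, B4, A4, each down a 2nd from the previous.
Continuing the starts: G4 → F4.
So cell 5 is F4 Eb4.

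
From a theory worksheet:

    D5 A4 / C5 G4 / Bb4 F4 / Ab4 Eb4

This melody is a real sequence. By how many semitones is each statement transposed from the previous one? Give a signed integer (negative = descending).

The 2-note cells begin on D5, C5, Bb4, Ab4 — each down a 2nd from the last.
D5→C5 is 72 − 74 = -2 semitones.

-2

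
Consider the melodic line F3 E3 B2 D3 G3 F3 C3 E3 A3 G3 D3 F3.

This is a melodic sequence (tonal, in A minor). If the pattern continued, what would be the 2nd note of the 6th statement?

C4

With 4-note cells, note 2 of each statement runs E3, F3, G3.
Extending up a 2nd: A3 → B3 → C4.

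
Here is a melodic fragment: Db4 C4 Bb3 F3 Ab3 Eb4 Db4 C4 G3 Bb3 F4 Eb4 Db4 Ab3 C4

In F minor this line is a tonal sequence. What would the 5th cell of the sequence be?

Ab4 G4 F4 C4 Eb4

With a 5-note motive the entries are Db4, Eb4, F4, each up a 2nd from the previous.
Continuing the starts: G4 → Ab4.
From Ab4 the diatonic shape gives Ab4 G4 F4 C4 Eb4.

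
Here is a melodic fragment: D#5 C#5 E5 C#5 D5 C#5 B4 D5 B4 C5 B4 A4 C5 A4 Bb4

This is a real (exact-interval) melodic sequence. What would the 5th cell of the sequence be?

With a 5-note motive the entries are D#5, C#5, B4, each down a 2nd from the previous.
Continuing the starts: A4 → G4.
Statement 5 starts on G4 and keeps the same exact contour: G4 F4 Ab4 F4 Gb4.

G4 F4 Ab4 F4 Gb4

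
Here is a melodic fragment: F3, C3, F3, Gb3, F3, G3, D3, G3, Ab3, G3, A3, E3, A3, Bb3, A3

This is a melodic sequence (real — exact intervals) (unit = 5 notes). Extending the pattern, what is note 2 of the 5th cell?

G#3

Grouping in 5s, the 2nd note of each cell is C3, D3, E3.
Extending up a 2nd: F#3 → G#3.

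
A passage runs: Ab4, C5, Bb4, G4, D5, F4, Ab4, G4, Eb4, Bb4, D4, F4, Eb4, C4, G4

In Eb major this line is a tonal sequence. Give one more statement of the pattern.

Bb3 D4 C4 Ab3 Eb4

With a 5-note motive the entries are Ab4, F4, D4, each down a 3rd from the previous.
So cell 4 is Bb3 D4 C4 Ab3 Eb4.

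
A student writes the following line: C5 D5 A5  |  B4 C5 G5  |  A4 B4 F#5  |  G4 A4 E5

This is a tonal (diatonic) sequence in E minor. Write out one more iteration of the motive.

F#4 G4 D5

With a 3-note motive the entries are C5, B4, A4, G4, each down a 2nd from the previous.
From F#4 the diatonic shape gives F#4 G4 D5.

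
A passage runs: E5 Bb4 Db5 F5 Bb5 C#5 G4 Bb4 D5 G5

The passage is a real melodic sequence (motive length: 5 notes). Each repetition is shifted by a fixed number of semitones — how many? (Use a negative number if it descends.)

-3

With a 5-note motive the entries are E5, C#5, each down a 3rd from the previous.
E5 to C#5 spans -3 semitones.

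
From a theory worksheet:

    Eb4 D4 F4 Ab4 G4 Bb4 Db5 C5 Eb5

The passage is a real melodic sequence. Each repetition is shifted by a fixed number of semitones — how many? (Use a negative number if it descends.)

Unit = 3 notes; the statements start on Eb4, Ab4, Db5, moving up a 4th each time.
Eb4→Ab4 is 68 − 63 = 5 semitones.

5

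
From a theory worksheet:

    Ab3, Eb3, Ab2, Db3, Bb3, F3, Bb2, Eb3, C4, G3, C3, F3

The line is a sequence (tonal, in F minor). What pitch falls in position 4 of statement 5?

The unit is 4 notes. Position-4 pitches of the 3 shown cells: Db3, Eb3, F3.
Each moves up a 2nd. Continuing: G3 → Ab3.

Ab3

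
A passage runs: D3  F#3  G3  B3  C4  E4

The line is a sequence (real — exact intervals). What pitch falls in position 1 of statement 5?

Grouping in 2s, the 1st note of each cell is D3, G3, C4.
Each moves up a 4th. Continuing: F4 → Bb4.

Bb4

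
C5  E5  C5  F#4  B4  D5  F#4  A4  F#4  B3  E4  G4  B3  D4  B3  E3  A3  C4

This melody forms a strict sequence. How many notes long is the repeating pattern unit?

6

Try groups of 6 (3 cells in 18 notes):
C5 E5 C5 F#4 B4 D5 | F#4 A4 F#4 B3 E4 G4 | B3 D4 B3 E3 A3 C4
Every group is a transposition down a 5th of the one before; no shorter unit works.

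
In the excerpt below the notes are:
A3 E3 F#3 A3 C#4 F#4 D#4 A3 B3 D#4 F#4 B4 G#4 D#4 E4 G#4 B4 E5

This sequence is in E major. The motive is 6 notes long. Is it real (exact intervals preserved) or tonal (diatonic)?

tonal

Every note is diatonic to E major.
Cell 1 has -5 semitones from note 1 to 2, but cell 2 has -6 — the interval quality changes while the contour stays the same, which is the hallmark of a tonal sequence.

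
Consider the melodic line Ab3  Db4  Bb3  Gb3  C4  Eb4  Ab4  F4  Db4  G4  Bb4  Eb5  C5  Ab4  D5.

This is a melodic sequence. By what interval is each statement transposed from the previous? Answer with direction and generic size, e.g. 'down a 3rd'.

The 5-note cells begin on Ab3, Eb4, Bb4 — each up a 5th from the last.
From Ab3 to Eb4: up a 5th.

up a 5th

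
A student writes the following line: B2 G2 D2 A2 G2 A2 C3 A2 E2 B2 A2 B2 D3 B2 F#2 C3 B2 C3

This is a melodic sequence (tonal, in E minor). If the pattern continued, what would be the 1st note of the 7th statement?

Grouping in 6s, the 1st note of each cell is B2, C3, D3.
Carrying that up a 2nd forward: E3 → F#3 → G3 → A3.

A3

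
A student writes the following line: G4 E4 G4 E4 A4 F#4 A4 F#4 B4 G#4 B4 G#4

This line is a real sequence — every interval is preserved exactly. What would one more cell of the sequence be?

C#5 A#4 C#5 A#4

Taking 4-note groups, the heads are G4, A4, B4: the pattern moves up a 2nd.
From C#5 the exact shape gives C#5 A#4 C#5 A#4.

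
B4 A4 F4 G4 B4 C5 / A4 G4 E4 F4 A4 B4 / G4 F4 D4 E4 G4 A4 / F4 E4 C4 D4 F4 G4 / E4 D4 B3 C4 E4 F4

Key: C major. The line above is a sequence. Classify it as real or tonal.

Every note is diatonic to C major.
Cell 1 has -4 semitones from note 2 to 3, but cell 2 has -3 — the interval quality changes while the contour stays the same, which is the hallmark of a tonal sequence.

tonal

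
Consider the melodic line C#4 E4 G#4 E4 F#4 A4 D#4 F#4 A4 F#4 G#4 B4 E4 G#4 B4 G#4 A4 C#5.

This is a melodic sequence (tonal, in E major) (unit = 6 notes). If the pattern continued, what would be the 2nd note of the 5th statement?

B4

With 6-note cells, note 2 of each statement runs E4, F#4, G#4.
Extending up a 2nd: A4 → B4.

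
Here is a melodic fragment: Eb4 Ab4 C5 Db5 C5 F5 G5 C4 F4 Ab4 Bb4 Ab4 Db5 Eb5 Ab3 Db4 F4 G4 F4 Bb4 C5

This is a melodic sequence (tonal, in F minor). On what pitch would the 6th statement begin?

Bb2

With a 7-note motive the entries are Eb4, C4, Ab3, each down a 3rd from the previous.
Continuing: F3 → Db3 → Bb2. Statement 6 starts on Bb2.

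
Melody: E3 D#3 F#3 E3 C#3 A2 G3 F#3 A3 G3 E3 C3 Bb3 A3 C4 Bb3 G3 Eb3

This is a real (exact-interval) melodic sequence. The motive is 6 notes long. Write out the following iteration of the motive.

Taking 6-note groups, the heads are E3, G3, Bb3: the pattern moves up a 3rd.
Statement 4 starts on Db4 and keeps the same exact contour: Db4 C4 Eb4 Db4 Bb3 Gb3.

Db4 C4 Eb4 Db4 Bb3 Gb3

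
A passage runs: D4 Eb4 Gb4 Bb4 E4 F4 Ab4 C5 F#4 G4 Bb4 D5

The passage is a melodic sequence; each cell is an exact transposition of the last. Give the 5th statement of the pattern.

Taking 4-note groups, the heads are D4, E4, F#4: the pattern moves up a 2nd.
Continuing the starts: G#4 → A#4.
Statement 5 starts on A#4 and keeps the same exact contour: A#4 B4 D5 F#5.

A#4 B4 D5 F#5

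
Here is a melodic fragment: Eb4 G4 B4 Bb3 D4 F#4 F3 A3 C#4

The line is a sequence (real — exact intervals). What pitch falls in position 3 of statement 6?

A#2

Grouping in 3s, the 3rd note of each cell is B4, F#4, C#4.
Carrying that down a 4th forward: G#3 → D#3 → A#2.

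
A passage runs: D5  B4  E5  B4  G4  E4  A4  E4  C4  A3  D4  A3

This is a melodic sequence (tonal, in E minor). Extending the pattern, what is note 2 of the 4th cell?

The unit is 4 notes. Position-2 pitches of the 3 shown cells: B4, E4, A3.
From A3, down a 5th gives D3.

D3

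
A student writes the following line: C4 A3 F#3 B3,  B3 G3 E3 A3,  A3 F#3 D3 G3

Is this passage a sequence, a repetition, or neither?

sequence

Each 4-note cell is the previous one transposed down a 2nd.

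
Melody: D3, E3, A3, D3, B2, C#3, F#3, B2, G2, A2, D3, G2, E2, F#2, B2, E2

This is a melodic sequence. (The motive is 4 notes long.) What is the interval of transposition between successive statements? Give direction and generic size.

down a 3rd

The 4-note cells begin on D3, B2, G2, E2 — each down a 3rd from the last.
D3 to B2 is down a 3rd.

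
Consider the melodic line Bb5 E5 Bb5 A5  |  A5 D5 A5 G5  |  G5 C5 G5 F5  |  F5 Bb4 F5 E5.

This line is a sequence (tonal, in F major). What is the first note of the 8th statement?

Taking 4-note groups, the heads are Bb5, A5, G5, F5: the pattern moves down a 2nd.
Continuing: E5 → D5 → C5 → Bb4. Statement 8 starts on Bb4.

Bb4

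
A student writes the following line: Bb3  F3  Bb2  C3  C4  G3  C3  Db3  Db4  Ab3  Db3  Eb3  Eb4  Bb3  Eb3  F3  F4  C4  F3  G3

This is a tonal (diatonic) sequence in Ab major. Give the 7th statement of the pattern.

Ab4 Eb4 Ab3 Bb3

With a 4-note motive the entries are Bb3, C4, Db4, Eb4, F4, each up a 2nd from the previous.
Continuing the starts: G4 → Ab4.
From Ab4 the diatonic shape gives Ab4 Eb4 Ab3 Bb3.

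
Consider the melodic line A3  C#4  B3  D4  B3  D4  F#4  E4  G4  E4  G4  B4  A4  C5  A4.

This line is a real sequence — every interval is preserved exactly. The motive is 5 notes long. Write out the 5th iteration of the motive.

F5 A5 G5 Bb5 G5

The 5-note cells begin on A3, D4, G4 — each up a 4th from the last.
Continuing the starts: C5 → F5.
From F5 the exact shape gives F5 A5 G5 Bb5 G5.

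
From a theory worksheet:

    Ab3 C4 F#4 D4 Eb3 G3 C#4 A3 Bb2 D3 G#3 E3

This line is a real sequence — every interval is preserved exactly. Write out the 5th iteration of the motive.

C2 E2 A#2 F#2

With a 4-note motive the entries are Ab3, Eb3, Bb2, each down a 4th from the previous.
Continuing the starts: F2 → C2.
From C2 the exact shape gives C2 E2 A#2 F#2.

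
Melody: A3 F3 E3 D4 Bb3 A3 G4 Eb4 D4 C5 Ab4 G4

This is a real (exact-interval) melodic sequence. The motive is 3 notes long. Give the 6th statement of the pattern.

Bb5 Gb5 F5

Taking 3-note groups, the heads are A3, D4, G4, C5: the pattern moves up a 4th.
Extending up a 4th: F5 → Bb5.
Statement 6 starts on Bb5 and keeps the same exact contour: Bb5 Gb5 F5.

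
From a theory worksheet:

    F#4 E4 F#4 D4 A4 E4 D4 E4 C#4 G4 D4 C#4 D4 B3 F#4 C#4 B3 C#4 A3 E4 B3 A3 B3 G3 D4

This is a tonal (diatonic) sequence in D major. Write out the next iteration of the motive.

A3 G3 A3 F#3 C#4

With a 5-note motive the entries are F#4, E4, D4, C#4, B3, each down a 2nd from the previous.
Statement 6 starts on A3 and keeps the same diatonic contour: A3 G3 A3 F#3 C#4.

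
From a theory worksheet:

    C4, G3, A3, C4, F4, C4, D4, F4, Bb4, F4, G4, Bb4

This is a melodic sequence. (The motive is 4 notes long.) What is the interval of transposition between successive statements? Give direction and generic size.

Taking 4-note groups, the heads are C4, F4, Bb4: the pattern moves up a 4th.
From C4 to F4: up a 4th.

up a 4th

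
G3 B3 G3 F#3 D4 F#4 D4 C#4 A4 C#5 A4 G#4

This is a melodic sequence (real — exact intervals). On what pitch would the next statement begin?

E5

Taking 4-note groups, the heads are G3, D4, A4: the pattern moves up a 5th.
The next head, up a 5th from A4, is E5.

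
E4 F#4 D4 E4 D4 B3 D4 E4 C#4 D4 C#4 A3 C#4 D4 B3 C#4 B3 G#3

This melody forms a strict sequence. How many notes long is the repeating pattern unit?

6

18 notes total. Splitting into 3 groups of 6:
E4 F#4 D4 E4 D4 B3 | D4 E4 C#4 D4 C#4 A3 | C#4 D4 B3 C#4 B3 G#3
Each cell is the previous one down a 2nd — so the unit is 6 notes.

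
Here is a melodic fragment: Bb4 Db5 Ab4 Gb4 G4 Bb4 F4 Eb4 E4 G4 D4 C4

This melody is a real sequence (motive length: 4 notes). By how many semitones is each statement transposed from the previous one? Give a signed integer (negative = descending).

Unit = 4 notes; the statements start on Bb4, G4, E4, moving down a 3rd each time.
Bb4 to G4 spans -3 semitones.

-3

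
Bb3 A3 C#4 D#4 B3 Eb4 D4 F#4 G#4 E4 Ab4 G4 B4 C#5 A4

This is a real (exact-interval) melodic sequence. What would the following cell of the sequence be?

Taking 5-note groups, the heads are Bb3, Eb4, Ab4: the pattern moves up a 4th.
From Db5 the exact shape gives Db5 C5 E5 F#5 D5.

Db5 C5 E5 F#5 D5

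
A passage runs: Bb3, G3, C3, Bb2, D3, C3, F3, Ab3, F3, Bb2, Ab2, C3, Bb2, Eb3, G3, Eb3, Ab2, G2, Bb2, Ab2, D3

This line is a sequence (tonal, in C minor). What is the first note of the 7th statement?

C3

With a 7-note motive the entries are Bb3, Ab3, G3, each down a 2nd from the previous.
Continuing: F3 → Eb3 → D3 → C3. Statement 7 starts on C3.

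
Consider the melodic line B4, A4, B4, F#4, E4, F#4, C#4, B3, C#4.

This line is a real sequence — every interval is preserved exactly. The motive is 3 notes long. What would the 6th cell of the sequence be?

A#2 G#2 A#2

With a 3-note motive the entries are B4, F#4, C#4, each down a 4th from the previous.
Continuing the starts: G#3 → D#3 → A#2.
From A#2 the exact shape gives A#2 G#2 A#2.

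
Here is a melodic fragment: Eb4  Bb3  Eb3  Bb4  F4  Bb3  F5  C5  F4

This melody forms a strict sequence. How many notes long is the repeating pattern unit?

3

Try groups of 3 (3 cells in 9 notes):
Eb4 Bb3 Eb3 | Bb4 F4 Bb3 | F5 C5 F4
That's a consistent up a 5th shift per cell, and no other grouping gives one.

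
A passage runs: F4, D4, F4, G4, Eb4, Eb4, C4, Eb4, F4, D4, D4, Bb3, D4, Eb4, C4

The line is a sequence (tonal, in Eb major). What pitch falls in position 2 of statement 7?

With 5-note cells, note 2 of each statement runs D4, C4, Bb3.
Carrying that down a 2nd forward: Ab3 → G3 → F3 → Eb3.

Eb3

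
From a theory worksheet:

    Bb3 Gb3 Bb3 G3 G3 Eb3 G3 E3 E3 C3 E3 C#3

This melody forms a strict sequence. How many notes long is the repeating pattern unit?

4

12 notes total. Splitting into 3 groups of 4:
Bb3 Gb3 Bb3 G3 | G3 Eb3 G3 E3 | E3 C3 E3 C#3
Each cell is the previous one down a 3rd — so the unit is 4 notes.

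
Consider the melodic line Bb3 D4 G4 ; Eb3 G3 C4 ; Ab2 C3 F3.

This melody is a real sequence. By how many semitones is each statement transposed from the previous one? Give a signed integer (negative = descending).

Taking 3-note groups, the heads are Bb3, Eb3, Ab2: the pattern moves down a 5th.
Bb3 to Eb3 spans -7 semitones.

-7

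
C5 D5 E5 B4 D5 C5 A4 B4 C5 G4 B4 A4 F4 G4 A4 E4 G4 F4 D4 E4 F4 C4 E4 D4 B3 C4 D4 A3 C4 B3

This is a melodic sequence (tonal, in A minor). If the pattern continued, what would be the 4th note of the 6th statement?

F3

With 6-note cells, note 4 of each statement runs B4, G4, E4, C4, A3.
Each moves down a 3rd; the next is F3.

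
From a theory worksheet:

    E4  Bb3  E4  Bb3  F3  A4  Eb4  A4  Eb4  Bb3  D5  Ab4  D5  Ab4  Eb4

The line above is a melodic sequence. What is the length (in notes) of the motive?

5

There are 15 notes; a 5-note unit gives 3 cells:
E4 Bb3 E4 Bb3 F3 | A4 Eb4 A4 Eb4 Bb3 | D5 Ab4 D5 Ab4 Eb4
That's a consistent up a 4th shift per cell, and no other grouping gives one.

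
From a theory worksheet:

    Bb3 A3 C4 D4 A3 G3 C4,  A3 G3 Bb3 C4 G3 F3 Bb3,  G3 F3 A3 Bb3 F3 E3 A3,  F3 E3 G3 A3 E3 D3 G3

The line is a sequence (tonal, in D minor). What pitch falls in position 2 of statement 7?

With 7-note cells, note 2 of each statement runs A3, G3, F3, E3.
Carrying that down a 2nd forward: D3 → C3 → Bb2.

Bb2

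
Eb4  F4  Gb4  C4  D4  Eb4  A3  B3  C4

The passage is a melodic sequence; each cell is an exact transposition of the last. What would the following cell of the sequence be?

The 3-note cells begin on Eb4, C4, A3 — each down a 3rd from the last.
Statement 4 starts on F#3 and keeps the same exact contour: F#3 G#3 A3.

F#3 G#3 A3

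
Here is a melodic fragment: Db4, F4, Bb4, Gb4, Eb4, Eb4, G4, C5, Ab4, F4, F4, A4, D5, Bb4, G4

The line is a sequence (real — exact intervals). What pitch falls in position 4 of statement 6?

E5

Grouping in 5s, the 4th note of each cell is Gb4, Ab4, Bb4.
Each moves up a 2nd. Continuing: C5 → D5 → E5.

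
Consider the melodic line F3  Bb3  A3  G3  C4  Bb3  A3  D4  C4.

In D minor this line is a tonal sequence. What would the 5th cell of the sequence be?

The 3-note cells begin on F3, G3, A3 — each up a 2nd from the last.
Extending up a 2nd: Bb3 → C4.
So cell 5 is C4 F4 E4.

C4 F4 E4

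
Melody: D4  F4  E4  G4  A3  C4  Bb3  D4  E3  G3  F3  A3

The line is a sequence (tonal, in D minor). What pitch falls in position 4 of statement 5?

Bb2

Grouping in 4s, the 4th note of each cell is G4, D4, A3.
Extending down a 4th: E3 → Bb2.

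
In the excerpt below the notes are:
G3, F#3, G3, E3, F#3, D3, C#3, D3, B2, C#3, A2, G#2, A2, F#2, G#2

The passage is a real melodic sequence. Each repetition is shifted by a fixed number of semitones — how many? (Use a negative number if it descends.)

Unit = 5 notes; the statements start on G3, D3, A2, moving down a 4th each time.
Counting half-steps from G3 to D3: -5.

-5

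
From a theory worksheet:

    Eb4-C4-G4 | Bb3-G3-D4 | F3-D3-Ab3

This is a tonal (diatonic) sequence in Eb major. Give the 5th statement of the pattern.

G2 Eb2 Bb2

Taking 3-note groups, the heads are Eb4, Bb3, F3: the pattern moves down a 4th.
Extending down a 4th: C3 → G2.
So cell 5 is G2 Eb2 Bb2.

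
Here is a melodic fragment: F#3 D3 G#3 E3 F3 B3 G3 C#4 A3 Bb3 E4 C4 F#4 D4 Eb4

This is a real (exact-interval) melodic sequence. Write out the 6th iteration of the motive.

Unit = 5 notes; the statements start on F#3, B3, E4, moving up a 4th each time.
Carrying on: A4 → D5 → G5.
So cell 6 is G5 Eb5 A5 F5 Gb5.

G5 Eb5 A5 F5 Gb5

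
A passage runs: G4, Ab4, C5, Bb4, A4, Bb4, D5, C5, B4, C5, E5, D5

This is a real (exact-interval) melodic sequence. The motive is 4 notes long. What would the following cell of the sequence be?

The 4-note cells begin on G4, A4, B4 — each up a 2nd from the last.
Statement 4 starts on C#5 and keeps the same exact contour: C#5 D5 F#5 E5.

C#5 D5 F#5 E5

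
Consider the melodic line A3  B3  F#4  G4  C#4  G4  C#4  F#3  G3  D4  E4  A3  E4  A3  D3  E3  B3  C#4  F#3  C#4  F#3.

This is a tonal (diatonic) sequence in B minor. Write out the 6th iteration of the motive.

With a 7-note motive the entries are A3, F#3, D3, each down a 3rd from the previous.
Carrying on: B2 → G2 → E2.
Statement 6 starts on E2 and keeps the same diatonic contour: E2 F#2 C#3 D3 G2 D3 G2.

E2 F#2 C#3 D3 G2 D3 G2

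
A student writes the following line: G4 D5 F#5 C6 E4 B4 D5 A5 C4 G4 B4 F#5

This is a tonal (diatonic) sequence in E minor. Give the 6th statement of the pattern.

D3 A3 C4 G4

The 4-note cells begin on G4, E4, C4 — each down a 3rd from the last.
Extending down a 3rd: A3 → F#3 → D3.
From D3 the diatonic shape gives D3 A3 C4 G4.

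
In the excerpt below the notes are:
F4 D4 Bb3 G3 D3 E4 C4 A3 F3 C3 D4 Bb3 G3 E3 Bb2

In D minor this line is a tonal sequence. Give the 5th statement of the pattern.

With a 5-note motive the entries are F4, E4, D4, each down a 2nd from the previous.
Extending down a 2nd: C4 → Bb3.
Statement 5 starts on Bb3 and keeps the same diatonic contour: Bb3 G3 E3 C3 G2.

Bb3 G3 E3 C3 G2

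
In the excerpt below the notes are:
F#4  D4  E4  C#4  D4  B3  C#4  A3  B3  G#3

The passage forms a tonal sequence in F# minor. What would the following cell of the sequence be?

A3 F#3

Unit = 2 notes; the statements start on F#4, E4, D4, C#4, B3, moving down a 2nd each time.
So cell 6 is A3 F#3.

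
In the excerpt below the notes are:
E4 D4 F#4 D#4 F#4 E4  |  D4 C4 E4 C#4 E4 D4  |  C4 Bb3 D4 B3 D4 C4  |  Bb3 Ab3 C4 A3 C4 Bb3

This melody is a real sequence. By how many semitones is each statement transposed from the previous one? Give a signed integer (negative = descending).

-2

With a 6-note motive the entries are E4, D4, C4, Bb3, each down a 2nd from the previous.
Counting half-steps from E4 to D4: -2.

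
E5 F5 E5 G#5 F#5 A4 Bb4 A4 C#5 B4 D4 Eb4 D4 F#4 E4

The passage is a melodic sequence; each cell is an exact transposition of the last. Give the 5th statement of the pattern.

C3 Db3 C3 E3 D3

The 5-note cells begin on E5, A4, D4 — each down a 5th from the last.
Carrying on: G3 → C3.
Statement 5 starts on C3 and keeps the same exact contour: C3 Db3 C3 E3 D3.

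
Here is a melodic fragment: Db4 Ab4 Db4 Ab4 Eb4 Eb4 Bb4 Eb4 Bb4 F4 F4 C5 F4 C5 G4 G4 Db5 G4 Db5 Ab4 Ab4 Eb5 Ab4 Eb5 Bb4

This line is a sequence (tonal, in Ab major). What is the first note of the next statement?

With a 5-note motive the entries are Db4, Eb4, F4, G4, Ab4, each up a 2nd from the previous.
One more step up a 2nd gives Bb4.

Bb4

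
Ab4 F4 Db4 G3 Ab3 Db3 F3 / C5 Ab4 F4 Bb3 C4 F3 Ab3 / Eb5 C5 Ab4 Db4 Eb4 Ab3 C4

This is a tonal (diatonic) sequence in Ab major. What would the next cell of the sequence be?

With a 7-note motive the entries are Ab4, C5, Eb5, each up a 3rd from the previous.
Statement 4 starts on G5 and keeps the same diatonic contour: G5 Eb5 C5 F4 G4 C4 Eb4.

G5 Eb5 C5 F4 G4 C4 Eb4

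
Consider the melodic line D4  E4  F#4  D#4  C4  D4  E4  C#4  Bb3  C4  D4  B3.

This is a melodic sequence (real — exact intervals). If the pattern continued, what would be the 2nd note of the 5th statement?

With 4-note cells, note 2 of each statement runs E4, D4, C4.
Carrying that down a 2nd forward: Bb3 → Ab3.

Ab3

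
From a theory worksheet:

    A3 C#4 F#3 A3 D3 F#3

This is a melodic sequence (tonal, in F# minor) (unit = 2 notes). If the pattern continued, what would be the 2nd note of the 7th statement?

E2

With 2-note cells, note 2 of each statement runs C#4, A3, F#3.
Extending down a 3rd: D3 → B2 → G#2 → E2.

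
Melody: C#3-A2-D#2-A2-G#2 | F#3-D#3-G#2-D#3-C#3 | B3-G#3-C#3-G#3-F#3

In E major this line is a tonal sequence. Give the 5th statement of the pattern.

A4 F#4 B3 F#4 E4

Taking 5-note groups, the heads are C#3, F#3, B3: the pattern moves up a 4th.
Extending up a 4th: E4 → A4.
So cell 5 is A4 F#4 B3 F#4 E4.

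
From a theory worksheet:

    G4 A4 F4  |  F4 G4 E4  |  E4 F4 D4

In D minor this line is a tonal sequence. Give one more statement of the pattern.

Taking 3-note groups, the heads are G4, F4, E4: the pattern moves down a 2nd.
From D4 the diatonic shape gives D4 E4 C4.

D4 E4 C4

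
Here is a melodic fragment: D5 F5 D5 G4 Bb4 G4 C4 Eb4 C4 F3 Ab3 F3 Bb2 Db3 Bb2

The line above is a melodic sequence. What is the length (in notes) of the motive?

3

There are 15 notes; a 3-note unit gives 5 cells:
D5 F5 D5 | G4 Bb4 G4 | C4 Eb4 C4 | F3 Ab3 F3 | Bb2 Db3 Bb2
That's a consistent down a 5th shift per cell, and no other grouping gives one.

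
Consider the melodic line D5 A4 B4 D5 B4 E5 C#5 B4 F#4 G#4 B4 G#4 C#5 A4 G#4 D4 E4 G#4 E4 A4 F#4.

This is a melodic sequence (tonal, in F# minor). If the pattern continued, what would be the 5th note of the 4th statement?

Grouping in 7s, the 5th note of each cell is B4, G#4, E4.
One more down a 3rd gives C#4.

C#4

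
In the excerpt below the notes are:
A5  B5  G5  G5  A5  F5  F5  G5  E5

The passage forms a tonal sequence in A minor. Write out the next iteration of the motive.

With a 3-note motive the entries are A5, G5, F5, each down a 2nd from the previous.
Statement 4 starts on E5 and keeps the same diatonic contour: E5 F5 D5.

E5 F5 D5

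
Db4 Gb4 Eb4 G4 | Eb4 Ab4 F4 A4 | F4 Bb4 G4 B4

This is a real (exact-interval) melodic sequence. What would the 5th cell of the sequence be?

With a 4-note motive the entries are Db4, Eb4, F4, each up a 2nd from the previous.
Extending up a 2nd: G4 → A4.
Statement 5 starts on A4 and keeps the same exact contour: A4 D5 B4 D#5.

A4 D5 B4 D#5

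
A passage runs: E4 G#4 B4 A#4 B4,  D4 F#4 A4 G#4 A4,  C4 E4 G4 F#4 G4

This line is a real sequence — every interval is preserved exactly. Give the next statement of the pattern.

Bb3 D4 F4 E4 F4

Taking 5-note groups, the heads are E4, D4, C4: the pattern moves down a 2nd.
So cell 4 is Bb3 D4 F4 E4 F4.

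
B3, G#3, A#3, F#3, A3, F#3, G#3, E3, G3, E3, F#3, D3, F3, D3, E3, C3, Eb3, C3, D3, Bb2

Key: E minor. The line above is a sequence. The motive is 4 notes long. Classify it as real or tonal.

Each cell has the same semitone pattern (-3, 2, -4) — intervals are preserved exactly.
And G#3 lies outside E minor, so the sequence is real rather than tonal.

real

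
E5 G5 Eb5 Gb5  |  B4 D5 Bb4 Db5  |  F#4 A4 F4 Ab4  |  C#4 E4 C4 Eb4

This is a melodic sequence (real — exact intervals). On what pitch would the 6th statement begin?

Taking 4-note groups, the heads are E5, B4, F#4, C#4: the pattern moves down a 4th.
Continuing: G#3 → D#3. Statement 6 starts on D#3.

D#3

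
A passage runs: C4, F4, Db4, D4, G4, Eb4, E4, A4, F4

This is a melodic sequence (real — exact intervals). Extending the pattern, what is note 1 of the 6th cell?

With 3-note cells, note 1 of each statement runs C4, D4, E4.
Extending up a 2nd: F#4 → G#4 → A#4.

A#4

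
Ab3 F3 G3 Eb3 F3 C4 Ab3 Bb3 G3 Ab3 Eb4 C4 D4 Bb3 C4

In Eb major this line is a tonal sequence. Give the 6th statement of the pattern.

D5 Bb4 C5 Ab4 Bb4

The 5-note cells begin on Ab3, C4, Eb4 — each up a 3rd from the last.
Extending up a 3rd: G4 → Bb4 → D5.
From D5 the diatonic shape gives D5 Bb4 C5 Ab4 Bb4.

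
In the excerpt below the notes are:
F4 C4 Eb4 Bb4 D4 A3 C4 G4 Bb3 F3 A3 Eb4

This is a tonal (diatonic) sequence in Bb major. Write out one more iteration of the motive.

G3 D3 F3 C4

The 4-note cells begin on F4, D4, Bb3 — each down a 3rd from the last.
So cell 4 is G3 D3 F3 C4.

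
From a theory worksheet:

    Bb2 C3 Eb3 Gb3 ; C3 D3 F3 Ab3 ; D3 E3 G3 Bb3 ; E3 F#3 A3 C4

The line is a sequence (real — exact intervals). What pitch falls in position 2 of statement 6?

A#3

With 4-note cells, note 2 of each statement runs C3, D3, E3, F#3.
Each moves up a 2nd. Continuing: G#3 → A#3.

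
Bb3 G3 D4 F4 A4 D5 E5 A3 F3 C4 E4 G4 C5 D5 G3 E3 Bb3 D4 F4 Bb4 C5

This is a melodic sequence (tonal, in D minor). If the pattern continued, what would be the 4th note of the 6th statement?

With 7-note cells, note 4 of each statement runs F4, E4, D4.
Extending down a 2nd: C4 → Bb3 → A3.

A3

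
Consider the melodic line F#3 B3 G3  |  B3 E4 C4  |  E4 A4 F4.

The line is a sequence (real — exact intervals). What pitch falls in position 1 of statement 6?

G5

With 3-note cells, note 1 of each statement runs F#3, B3, E4.
Each moves up a 4th. Continuing: A4 → D5 → G5.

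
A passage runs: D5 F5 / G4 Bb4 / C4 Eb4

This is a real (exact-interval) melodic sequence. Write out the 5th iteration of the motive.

Bb2 Db3

With a 2-note motive the entries are D5, G4, C4, each down a 5th from the previous.
Carrying on: F3 → Bb2.
Statement 5 starts on Bb2 and keeps the same exact contour: Bb2 Db3.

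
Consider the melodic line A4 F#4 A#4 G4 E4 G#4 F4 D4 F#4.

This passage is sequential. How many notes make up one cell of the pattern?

Try groups of 3 (3 cells in 9 notes):
A4 F#4 A#4 | G4 E4 G#4 | F4 D4 F#4
That's a consistent down a 2nd shift per cell, and no other grouping gives one.

3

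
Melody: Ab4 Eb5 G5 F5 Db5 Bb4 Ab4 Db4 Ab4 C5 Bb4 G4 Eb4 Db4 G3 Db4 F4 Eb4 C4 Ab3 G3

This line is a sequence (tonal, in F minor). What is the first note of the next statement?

C3

Unit = 7 notes; the statements start on Ab4, Db4, G3, moving down a 5th each time.
One more step down a 5th gives C3.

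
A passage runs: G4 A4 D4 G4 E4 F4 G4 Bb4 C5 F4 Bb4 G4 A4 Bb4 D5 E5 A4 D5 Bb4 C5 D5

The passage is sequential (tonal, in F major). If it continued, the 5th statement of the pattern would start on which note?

A5

Unit = 7 notes; the statements start on G4, Bb4, D5, moving up a 3rd each time.
Extending the heads up a 3rd: F5 → A5.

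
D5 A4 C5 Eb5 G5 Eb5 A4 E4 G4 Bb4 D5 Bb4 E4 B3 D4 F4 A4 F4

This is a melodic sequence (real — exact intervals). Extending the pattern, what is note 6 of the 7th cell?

The unit is 6 notes. Position-6 pitches of the 3 shown cells: Eb5, Bb4, F4.
Extending down a 4th: C4 → G3 → D3 → A2.

A2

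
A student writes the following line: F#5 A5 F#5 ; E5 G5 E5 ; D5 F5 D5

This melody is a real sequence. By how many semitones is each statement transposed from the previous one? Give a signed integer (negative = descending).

-2

Taking 3-note groups, the heads are F#5, E5, D5: the pattern moves down a 2nd.
F#5→E5 is 76 − 78 = -2 semitones.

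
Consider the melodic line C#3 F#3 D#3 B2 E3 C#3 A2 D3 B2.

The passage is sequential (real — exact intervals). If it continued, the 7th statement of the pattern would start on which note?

Db2

With a 3-note motive the entries are C#3, B2, A2, each down a 2nd from the previous.
Continuing: G2 → F2 → Eb2 → Db2. Statement 7 starts on Db2.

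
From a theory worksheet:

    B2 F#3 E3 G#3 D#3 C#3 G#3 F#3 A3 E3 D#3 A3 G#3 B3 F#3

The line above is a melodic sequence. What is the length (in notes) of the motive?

5

There are 15 notes; a 5-note unit gives 3 cells:
B2 F#3 E3 G#3 D#3 | C#3 G#3 F#3 A3 E3 | D#3 A3 G#3 B3 F#3
Each cell is the previous one up a 2nd — so the unit is 5 notes.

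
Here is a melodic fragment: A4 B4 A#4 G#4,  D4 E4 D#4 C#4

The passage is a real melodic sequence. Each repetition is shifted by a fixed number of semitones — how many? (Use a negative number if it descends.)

-7

With a 4-note motive the entries are A4, D4, each down a 5th from the previous.
A4 to D4 spans -7 semitones.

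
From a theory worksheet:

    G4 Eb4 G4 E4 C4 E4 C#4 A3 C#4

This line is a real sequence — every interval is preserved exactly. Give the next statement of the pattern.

A#3 F#3 A#3

The 3-note cells begin on G4, E4, C#4 — each down a 3rd from the last.
From A#3 the exact shape gives A#3 F#3 A#3.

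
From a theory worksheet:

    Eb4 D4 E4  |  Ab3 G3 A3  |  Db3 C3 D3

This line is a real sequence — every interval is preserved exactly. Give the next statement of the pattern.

Gb2 F2 G2

Unit = 3 notes; the statements start on Eb4, Ab3, Db3, moving down a 5th each time.
From Gb2 the exact shape gives Gb2 F2 G2.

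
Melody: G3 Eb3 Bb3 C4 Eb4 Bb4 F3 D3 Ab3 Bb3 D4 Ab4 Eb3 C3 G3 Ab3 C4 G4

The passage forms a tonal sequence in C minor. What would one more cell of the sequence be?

Taking 6-note groups, the heads are G3, F3, Eb3: the pattern moves down a 2nd.
Statement 4 starts on D3 and keeps the same diatonic contour: D3 Bb2 F3 G3 Bb3 F4.

D3 Bb2 F3 G3 Bb3 F4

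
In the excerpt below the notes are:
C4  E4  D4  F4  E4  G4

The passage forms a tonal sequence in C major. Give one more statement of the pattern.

Taking 2-note groups, the heads are C4, D4, E4: the pattern moves up a 2nd.
From F4 the diatonic shape gives F4 A4.

F4 A4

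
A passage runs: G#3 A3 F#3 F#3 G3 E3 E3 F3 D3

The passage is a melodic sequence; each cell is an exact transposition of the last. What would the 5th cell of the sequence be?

C3 Db3 Bb2

With a 3-note motive the entries are G#3, F#3, E3, each down a 2nd from the previous.
Continuing the starts: D3 → C3.
From C3 the exact shape gives C3 Db3 Bb2.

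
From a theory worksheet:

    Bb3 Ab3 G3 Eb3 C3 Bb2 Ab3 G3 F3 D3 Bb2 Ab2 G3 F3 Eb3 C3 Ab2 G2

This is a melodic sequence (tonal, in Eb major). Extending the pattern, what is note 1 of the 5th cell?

With 6-note cells, note 1 of each statement runs Bb3, Ab3, G3.
Each moves down a 2nd. Continuing: F3 → Eb3.

Eb3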